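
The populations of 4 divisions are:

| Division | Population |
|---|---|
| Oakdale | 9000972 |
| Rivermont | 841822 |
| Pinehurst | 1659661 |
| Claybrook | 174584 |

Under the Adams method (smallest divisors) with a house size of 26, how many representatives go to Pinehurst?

Standard divisor 11677039/26 ≈ 449116.885; standard quotas: Oakdale 20.041, Rivermont 1.874, Pinehurst 3.695, Claybrook 0.389.
Rounding up gives 21, 2, 4, 1 = 28 seats, so the divisor must be adjusted.
With modified divisor 486900: modified quotas Oakdale 18.486, Rivermont 1.729, Pinehurst 3.409, Claybrook 0.359.
Rounding up: Oakdale 19, Rivermont 2, Pinehurst 4, Claybrook 1 (total 26).
Pinehurst receives 4.

4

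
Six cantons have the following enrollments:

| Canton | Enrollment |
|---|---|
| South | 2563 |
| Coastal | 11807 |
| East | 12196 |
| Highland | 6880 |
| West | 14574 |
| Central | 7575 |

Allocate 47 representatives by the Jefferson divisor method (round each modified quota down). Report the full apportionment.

Standard divisor 55595/47 ≈ 1182.872; standard quotas: South 2.167, Coastal 9.982, East 10.310, Highland 5.816, West 12.321, Central 6.404.
Rounding down gives 2, 9, 10, 5, 12, 6 = 44 seats, so the divisor must be adjusted.
With modified divisor 1115: modified quotas South 2.299, Coastal 10.589, East 10.938, Highland 6.170, West 13.071, Central 6.794.
Rounding down: South 2, Coastal 10, East 10, Highland 6, West 13, Central 6 (total 47).

South 2, Coastal 10, East 10, Highland 6, West 13, Central 6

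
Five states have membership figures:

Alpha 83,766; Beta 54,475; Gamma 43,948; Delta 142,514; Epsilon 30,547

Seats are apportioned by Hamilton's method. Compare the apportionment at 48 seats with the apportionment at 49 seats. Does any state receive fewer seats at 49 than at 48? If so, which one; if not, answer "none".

At 48 seats: Alpha 11, Beta 8, Gamma 6, Delta 19, Epsilon 4.
At 49 seats: Alpha 12, Beta 7, Gamma 6, Delta 20, Epsilon 4.
Beta drops from 8 to 7.

Beta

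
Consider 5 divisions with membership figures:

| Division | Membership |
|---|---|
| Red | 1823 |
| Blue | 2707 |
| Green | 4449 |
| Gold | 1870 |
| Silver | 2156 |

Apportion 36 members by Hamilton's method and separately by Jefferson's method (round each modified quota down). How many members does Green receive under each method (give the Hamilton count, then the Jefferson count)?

Hamilton: Red 5, Blue 8, Green 12, Gold 5, Silver 6.
Jefferson: Red 5, Blue 7, Green 13, Gold 5, Silver 6.
Green gets 12 under Hamilton and 13 under Jefferson.

12 and 13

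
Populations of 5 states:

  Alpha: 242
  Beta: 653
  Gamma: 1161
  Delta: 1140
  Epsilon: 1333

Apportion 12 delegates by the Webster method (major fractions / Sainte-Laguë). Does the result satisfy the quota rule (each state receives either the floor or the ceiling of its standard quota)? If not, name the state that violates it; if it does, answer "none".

Standard quotas: Alpha 0.641, Beta 1.730, Gamma 3.076, Delta 3.021, Epsilon 3.532.
Webster allocation: Alpha 1, Beta 2, Gamma 3, Delta 3, Epsilon 3.
Every allocation lies between the lower and upper quota.

none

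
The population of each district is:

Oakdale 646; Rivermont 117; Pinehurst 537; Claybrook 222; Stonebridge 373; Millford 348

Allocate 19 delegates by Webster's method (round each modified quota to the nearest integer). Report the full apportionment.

Oakdale 5, Rivermont 1, Pinehurst 5, Claybrook 2, Stonebridge 3, Millford 3

Standard divisor 2243/19 ≈ 118.053; standard quotas: Oakdale 5.472, Rivermont 0.991, Pinehurst 4.549, Claybrook 1.881, Stonebridge 3.160, Millford 2.948.
Rounding to the nearest integer gives Oakdale 5, Rivermont 1, Pinehurst 5, Claybrook 2, Stonebridge 3, Millford 3 — total 19, matching the house size, so no adjustment is needed.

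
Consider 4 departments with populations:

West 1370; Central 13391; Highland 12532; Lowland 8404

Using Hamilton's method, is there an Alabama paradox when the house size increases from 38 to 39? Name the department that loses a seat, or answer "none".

At 38 seats: West 2, Central 14, Highland 13, Lowland 9.
At 39 seats: West 1, Central 15, Highland 14, Lowland 9.
West drops from 2 to 1.

West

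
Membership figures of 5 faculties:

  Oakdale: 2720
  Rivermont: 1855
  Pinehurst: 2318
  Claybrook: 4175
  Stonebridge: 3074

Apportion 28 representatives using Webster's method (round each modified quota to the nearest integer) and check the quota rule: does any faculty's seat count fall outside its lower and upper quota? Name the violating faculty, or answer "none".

none

Standard quotas: Oakdale 5.385, Rivermont 3.673, Pinehurst 4.589, Claybrook 8.266, Stonebridge 6.086.
Webster allocation: Oakdale 5, Rivermont 4, Pinehurst 5, Claybrook 8, Stonebridge 6.
Every allocation lies between the lower and upper quota.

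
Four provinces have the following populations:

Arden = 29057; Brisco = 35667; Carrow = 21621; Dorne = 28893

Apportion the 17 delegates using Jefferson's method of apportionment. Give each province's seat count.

Arden 4, Brisco 6, Carrow 3, Dorne 4

Standard divisor 115238/17 ≈ 6778.706; standard quotas: Arden 4.287, Brisco 5.262, Carrow 3.190, Dorne 4.262.
Rounding down gives 4, 5, 3, 4 = 16 seats, so the divisor must be adjusted.
With modified divisor 5900: modified quotas Arden 4.925, Brisco 6.045, Carrow 3.665, Dorne 4.897.
Rounding down: Arden 4, Brisco 6, Carrow 3, Dorne 4 (total 17).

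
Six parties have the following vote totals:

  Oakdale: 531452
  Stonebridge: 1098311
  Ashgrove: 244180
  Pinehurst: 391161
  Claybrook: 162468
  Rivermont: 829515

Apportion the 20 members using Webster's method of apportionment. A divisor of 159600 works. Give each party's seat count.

With modified divisor 159600: modified quotas Oakdale 3.330, Stonebridge 6.882, Ashgrove 1.530, Pinehurst 2.451, Claybrook 1.018, Rivermont 5.197.
Rounding to the nearest integer: Oakdale 3, Stonebridge 7, Ashgrove 2, Pinehurst 2, Claybrook 1, Rivermont 5 (total 20).

Oakdale 3; Stonebridge 7; Ashgrove 2; Pinehurst 2; Claybrook 1; Rivermont 5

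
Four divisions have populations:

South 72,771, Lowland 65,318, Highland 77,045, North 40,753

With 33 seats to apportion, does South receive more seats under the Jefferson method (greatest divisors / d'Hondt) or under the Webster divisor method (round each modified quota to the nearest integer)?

Jefferson

Jefferson: South 10, Lowland 8, Highland 10, North 5.
Webster: South 9, Lowland 9, Highland 10, North 5.
South gets 10 under Jefferson and 9 under Webster.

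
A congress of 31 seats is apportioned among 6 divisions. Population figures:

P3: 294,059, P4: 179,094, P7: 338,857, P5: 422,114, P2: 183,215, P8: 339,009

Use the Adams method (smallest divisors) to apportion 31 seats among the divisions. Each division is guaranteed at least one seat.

P3: 5; P4: 3; P7: 6; P5: 7; P2: 4; P8: 6

Standard divisor 1756348/31 ≈ 56656.387; standard quotas: P3 5.190, P4 3.161, P7 5.981, P5 7.450, P2 3.234, P8 5.984.
Rounding up gives 6, 4, 6, 8, 4, 6 = 34 seats, so the divisor must be adjusted.
With modified divisor 60532.9: modified quotas P3 4.858, P4 2.959, P7 5.598, P5 6.973, P2 3.027, P8 5.600.
Rounding up: P3 5, P4 3, P7 6, P5 7, P2 4, P8 6 (total 31).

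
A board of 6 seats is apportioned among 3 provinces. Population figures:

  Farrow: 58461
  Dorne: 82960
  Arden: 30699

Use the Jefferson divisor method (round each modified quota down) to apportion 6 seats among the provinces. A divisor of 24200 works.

Farrow 2, Dorne 3, Arden 1

With modified divisor 24200: modified quotas Farrow 2.416, Dorne 3.428, Arden 1.269.
Rounding down: Farrow 2, Dorne 3, Arden 1 (total 6).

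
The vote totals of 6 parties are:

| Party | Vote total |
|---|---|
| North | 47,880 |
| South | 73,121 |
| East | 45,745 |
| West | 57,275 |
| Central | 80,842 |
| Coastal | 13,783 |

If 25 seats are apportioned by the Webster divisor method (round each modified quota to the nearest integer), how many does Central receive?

Standard divisor 318646/25 ≈ 12745.84; standard quotas: North 3.757, South 5.737, East 3.589, West 4.494, Central 6.343, Coastal 1.081.
Rounding to the nearest integer gives North 4, South 6, East 4, West 4, Central 6, Coastal 1 — total 25, matching the house size, so no adjustment is needed.
Central receives 6.

6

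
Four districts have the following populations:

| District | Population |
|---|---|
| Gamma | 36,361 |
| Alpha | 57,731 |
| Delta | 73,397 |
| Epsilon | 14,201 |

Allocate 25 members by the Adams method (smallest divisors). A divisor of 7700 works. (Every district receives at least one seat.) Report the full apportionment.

With modified divisor 7700: modified quotas Gamma 4.722, Alpha 7.498, Delta 9.532, Epsilon 1.844.
Rounding up: Gamma 5, Alpha 8, Delta 10, Epsilon 2 (total 25).

Gamma=5, Alpha=8, Delta=10, Epsilon=2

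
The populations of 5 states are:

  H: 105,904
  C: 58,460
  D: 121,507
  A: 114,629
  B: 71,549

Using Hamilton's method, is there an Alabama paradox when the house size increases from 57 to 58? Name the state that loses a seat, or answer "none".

At 57 seats: H 13, C 7, D 15, A 14, B 8.
At 58 seats: H 13, C 7, D 15, A 14, B 9.
No state's allocation decreased.

none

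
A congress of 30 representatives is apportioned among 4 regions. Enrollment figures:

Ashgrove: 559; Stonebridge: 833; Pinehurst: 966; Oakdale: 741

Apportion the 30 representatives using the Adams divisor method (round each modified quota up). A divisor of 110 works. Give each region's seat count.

With modified divisor 110: modified quotas Ashgrove 5.082, Stonebridge 7.573, Pinehurst 8.782, Oakdale 6.736.
Rounding up: Ashgrove 6, Stonebridge 8, Pinehurst 9, Oakdale 7 (total 30).

Ashgrove=6, Stonebridge=8, Pinehurst=9, Oakdale=7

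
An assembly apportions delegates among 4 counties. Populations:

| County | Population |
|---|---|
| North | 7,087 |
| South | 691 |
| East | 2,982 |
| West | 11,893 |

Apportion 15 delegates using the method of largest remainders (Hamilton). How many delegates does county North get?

Total 22653; standard divisor 22653/15 ≈ 1510.2.
Standard quotas: North 4.6928, South 0.4576, East 1.9746, West 7.8751.
Lower quotas: North 4, South 0, East 1, West 7 (sum 12, leaving 3 seats).
Remainders in descending order: East 0.9746, West 0.8751, North 0.6928, South 0.4576.
Largest remainders: East, West, North receive the extra seats.
North receives 5.

5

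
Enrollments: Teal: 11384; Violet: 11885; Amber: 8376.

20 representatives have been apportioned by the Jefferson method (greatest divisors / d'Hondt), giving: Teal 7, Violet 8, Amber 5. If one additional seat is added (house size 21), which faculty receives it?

Teal

Priority for the next seat is population ÷ (current seats + 1).
Priorities: Teal 1423.000, Violet 1320.556, Amber 1396.000.
Highest priority: Teal.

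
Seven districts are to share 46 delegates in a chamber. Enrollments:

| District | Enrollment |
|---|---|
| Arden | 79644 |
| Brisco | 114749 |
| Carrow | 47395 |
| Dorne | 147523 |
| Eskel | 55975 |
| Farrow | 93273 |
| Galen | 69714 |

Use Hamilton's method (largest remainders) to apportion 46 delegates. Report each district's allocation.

The standard divisor is 608273/46 ≈ 13223.326.
Standard quotas: Arden 6.0230, Brisco 8.6778, Carrow 3.5842, Dorne 11.1563, Eskel 4.2330, Farrow 7.0537, Galen 5.2720.
Lower quotas: Arden 6, Brisco 8, Carrow 3, Dorne 11, Eskel 4, Farrow 7, Galen 5 (sum 44, leaving 2 seats).
Remainders in descending order: Brisco 0.6778, Carrow 0.5842, Galen 0.2720, Eskel 0.2330, Dorne 0.1563, Farrow 0.0537, Arden 0.0230.
Largest remainders: Brisco, Carrow receive the extra seats.

Arden: 6, Brisco: 9, Carrow: 4, Dorne: 11, Eskel: 4, Farrow: 7, Galen: 5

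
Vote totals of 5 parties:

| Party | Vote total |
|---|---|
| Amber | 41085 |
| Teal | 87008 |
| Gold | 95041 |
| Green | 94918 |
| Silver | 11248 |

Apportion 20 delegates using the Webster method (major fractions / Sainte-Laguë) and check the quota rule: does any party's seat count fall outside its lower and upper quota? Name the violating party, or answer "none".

Standard quotas: Amber 2.495, Teal 5.284, Gold 5.772, Green 5.765, Silver 0.683.
Webster allocation: Amber 2, Teal 5, Gold 6, Green 6, Silver 1.
Every allocation lies between the lower and upper quota.

none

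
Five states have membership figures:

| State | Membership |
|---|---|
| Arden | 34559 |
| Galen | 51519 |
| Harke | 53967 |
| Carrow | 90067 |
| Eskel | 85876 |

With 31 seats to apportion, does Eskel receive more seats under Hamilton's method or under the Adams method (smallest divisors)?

Hamilton: Arden 3, Galen 5, Harke 5, Carrow 9, Eskel 9.
Adams: Arden 4, Galen 5, Harke 5, Carrow 9, Eskel 8.
Eskel gets 9 under Hamilton and 8 under Adams.

Hamilton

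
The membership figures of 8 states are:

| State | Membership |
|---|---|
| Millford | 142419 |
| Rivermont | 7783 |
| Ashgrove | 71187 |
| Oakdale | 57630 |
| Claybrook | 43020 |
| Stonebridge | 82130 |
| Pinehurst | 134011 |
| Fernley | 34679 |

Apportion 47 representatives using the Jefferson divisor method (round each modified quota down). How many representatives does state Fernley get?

3

Standard divisor 572859/47 ≈ 12188.489; standard quotas: Millford 11.685, Rivermont 0.639, Ashgrove 5.841, Oakdale 4.728, Claybrook 3.530, Stonebridge 6.738, Pinehurst 10.995, Fernley 2.845.
Rounding down gives 11, 0, 5, 4, 3, 6, 10, 2 = 41 seats, so the divisor must be adjusted.
With modified divisor 11300: modified quotas Millford 12.603, Rivermont 0.689, Ashgrove 6.300, Oakdale 5.100, Claybrook 3.807, Stonebridge 7.268, Pinehurst 11.859, Fernley 3.069.
Rounding down: Millford 12, Rivermont 0, Ashgrove 6, Oakdale 5, Claybrook 3, Stonebridge 7, Pinehurst 11, Fernley 3 (total 47).
Fernley receives 3.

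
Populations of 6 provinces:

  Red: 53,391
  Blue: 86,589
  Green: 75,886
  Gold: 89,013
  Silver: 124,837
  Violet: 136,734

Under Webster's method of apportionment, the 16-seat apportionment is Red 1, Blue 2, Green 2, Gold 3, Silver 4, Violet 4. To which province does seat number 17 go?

Priority for the next seat is population ÷ (current seats + 0.5).
Priorities: Red 35594.000, Blue 34635.600, Green 30354.400, Gold 25432.286, Silver 27741.556, Violet 30385.333.
Highest priority: Red.

Red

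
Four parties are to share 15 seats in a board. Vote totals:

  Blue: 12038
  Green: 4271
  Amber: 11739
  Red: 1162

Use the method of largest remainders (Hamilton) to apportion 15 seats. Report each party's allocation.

Blue 6, Green 2, Amber 6, Red 1

The standard divisor is 29210/15 ≈ 1947.333.
Standard quotas: Blue 6.1818, Green 2.1933, Amber 6.0282, Red 0.5967.
Lower quotas: Blue 6, Green 2, Amber 6, Red 0 (sum 14, leaving 1 seat).
Remainders in descending order: Red 0.5967, Green 0.1933, Blue 0.1818, Amber 0.0282.
The surplus seat goes to Red.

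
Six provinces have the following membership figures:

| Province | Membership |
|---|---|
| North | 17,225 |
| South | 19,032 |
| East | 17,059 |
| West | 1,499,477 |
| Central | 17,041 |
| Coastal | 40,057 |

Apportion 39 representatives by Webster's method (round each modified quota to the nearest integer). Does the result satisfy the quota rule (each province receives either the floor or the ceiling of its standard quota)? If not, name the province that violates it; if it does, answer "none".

Standard quotas: North 0.417, South 0.461, East 0.413, West 36.325, Central 0.413, Coastal 0.970.
Webster allocation: North 0, South 0, East 0, West 38, Central 0, Coastal 1.
West has quota 36.325 (lower 36, upper 37) but receives 38 — outside the quota interval.

West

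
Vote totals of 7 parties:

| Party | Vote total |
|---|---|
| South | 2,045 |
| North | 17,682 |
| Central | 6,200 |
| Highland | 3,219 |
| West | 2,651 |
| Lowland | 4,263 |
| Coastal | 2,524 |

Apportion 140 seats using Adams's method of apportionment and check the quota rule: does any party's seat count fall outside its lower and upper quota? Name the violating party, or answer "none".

North

Standard quotas: South 7.420, North 64.158, Central 22.496, Highland 11.680, West 9.619, Lowland 15.468, Coastal 9.158.
Adams allocation: South 8, North 63, Central 22, Highland 12, West 10, Lowland 16, Coastal 9.
North has quota 64.158 (lower 64, upper 65) but receives 63 — outside the quota interval.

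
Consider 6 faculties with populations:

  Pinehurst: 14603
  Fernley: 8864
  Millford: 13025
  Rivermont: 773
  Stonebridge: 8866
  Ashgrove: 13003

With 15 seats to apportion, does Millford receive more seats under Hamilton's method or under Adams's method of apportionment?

Hamilton: Pinehurst 4, Fernley 2, Millford 4, Rivermont 0, Stonebridge 2, Ashgrove 3.
Adams: Pinehurst 4, Fernley 2, Millford 3, Rivermont 1, Stonebridge 2, Ashgrove 3.
Millford gets 4 under Hamilton and 3 under Adams.

Hamilton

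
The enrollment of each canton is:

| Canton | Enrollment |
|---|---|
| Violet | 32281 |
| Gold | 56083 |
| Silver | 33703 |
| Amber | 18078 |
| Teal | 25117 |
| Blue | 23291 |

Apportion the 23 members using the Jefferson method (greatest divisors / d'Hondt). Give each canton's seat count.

Standard divisor 188553/23 ≈ 8197.957; standard quotas: Violet 3.938, Gold 6.841, Silver 4.111, Amber 2.205, Teal 3.064, Blue 2.841.
Rounding down gives 3, 6, 4, 2, 3, 2 = 20 seats, so the divisor must be adjusted.
With modified divisor 7400: modified quotas Violet 4.362, Gold 7.579, Silver 4.554, Amber 2.443, Teal 3.394, Blue 3.147.
Rounding down: Violet 4, Gold 7, Silver 4, Amber 2, Teal 3, Blue 3 (total 23).

Violet: 4; Gold: 7; Silver: 4; Amber: 2; Teal: 3; Blue: 3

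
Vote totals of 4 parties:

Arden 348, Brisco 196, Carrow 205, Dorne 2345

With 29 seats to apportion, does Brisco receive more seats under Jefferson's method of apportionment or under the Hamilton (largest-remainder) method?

Hamilton

Jefferson: Arden 3, Brisco 1, Carrow 2, Dorne 23.
Hamilton: Arden 3, Brisco 2, Carrow 2, Dorne 22.
Brisco gets 1 under Jefferson and 2 under Hamilton.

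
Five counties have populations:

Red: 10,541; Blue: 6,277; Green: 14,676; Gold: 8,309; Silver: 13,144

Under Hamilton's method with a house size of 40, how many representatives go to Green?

11

The standard divisor is 52947/40 ≈ 1323.675.
Standard quotas: Red 7.9634, Blue 4.7421, Green 11.0873, Gold 6.2772, Silver 9.9299.
Lower quotas: Red 7, Blue 4, Green 11, Gold 6, Silver 9 (sum 37, leaving 3 seats).
Remainders in descending order: Red 0.9634, Silver 0.9299, Blue 0.7421, Gold 0.2772, Green 0.0873.
Largest remainders: Red, Silver, Blue receive the extra seats.
Green receives 11.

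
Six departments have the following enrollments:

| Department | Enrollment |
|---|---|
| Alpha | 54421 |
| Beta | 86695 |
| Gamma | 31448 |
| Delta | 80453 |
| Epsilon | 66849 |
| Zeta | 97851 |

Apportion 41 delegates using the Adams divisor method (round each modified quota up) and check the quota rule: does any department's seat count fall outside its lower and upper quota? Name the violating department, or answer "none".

none

Standard quotas: Alpha 5.342, Beta 8.509, Gamma 3.087, Delta 7.897, Epsilon 6.561, Zeta 9.604.
Adams allocation: Alpha 6, Beta 8, Gamma 3, Delta 8, Epsilon 7, Zeta 9.
Every allocation lies between the lower and upper quota.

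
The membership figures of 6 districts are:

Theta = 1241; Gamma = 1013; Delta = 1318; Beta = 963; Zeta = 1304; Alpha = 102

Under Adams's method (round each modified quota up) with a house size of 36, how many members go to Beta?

Standard divisor 5941/36 ≈ 165.028; standard quotas: Theta 7.520, Gamma 6.138, Delta 7.987, Beta 5.835, Zeta 7.902, Alpha 0.618.
Rounding up gives 8, 7, 8, 6, 8, 1 = 38 seats, so the divisor must be adjusted.
With modified divisor 180: modified quotas Theta 6.894, Gamma 5.628, Delta 7.322, Beta 5.350, Zeta 7.244, Alpha 0.567.
Rounding up: Theta 7, Gamma 6, Delta 8, Beta 6, Zeta 8, Alpha 1 (total 36).
Beta receives 6.

6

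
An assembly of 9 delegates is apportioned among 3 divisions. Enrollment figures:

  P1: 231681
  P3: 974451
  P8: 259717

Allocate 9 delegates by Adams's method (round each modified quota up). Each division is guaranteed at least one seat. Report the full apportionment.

Standard divisor 1465849/9 ≈ 162872.111; standard quotas: P1 1.422, P3 5.983, P8 1.595.
Rounding up gives 2, 6, 2 = 10 seats, so the divisor must be adjusted.
With modified divisor 213300: modified quotas P1 1.086, P3 4.568, P8 1.218.
Rounding up: P1 2, P3 5, P8 2 (total 9).

P1 2; P3 5; P8 2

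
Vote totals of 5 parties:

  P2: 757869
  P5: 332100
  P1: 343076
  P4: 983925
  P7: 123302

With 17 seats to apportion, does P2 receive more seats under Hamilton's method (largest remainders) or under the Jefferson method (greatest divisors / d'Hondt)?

Hamilton: P2 5, P5 2, P1 2, P4 7, P7 1.
Jefferson: P2 6, P5 2, P1 2, P4 7, P7 0.
P2 gets 5 under Hamilton and 6 under Jefferson.

Jefferson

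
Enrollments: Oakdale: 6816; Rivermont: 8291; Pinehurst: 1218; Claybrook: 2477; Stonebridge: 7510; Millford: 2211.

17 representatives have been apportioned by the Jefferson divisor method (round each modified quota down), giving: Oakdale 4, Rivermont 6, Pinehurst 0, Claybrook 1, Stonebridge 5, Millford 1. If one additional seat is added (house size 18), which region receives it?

Priority for the next seat is population ÷ (current seats + 1).
Priorities: Oakdale 1363.200, Rivermont 1184.429, Pinehurst 1218.000, Claybrook 1238.500, Stonebridge 1251.667, Millford 1105.500.
Highest priority: Oakdale.

Oakdale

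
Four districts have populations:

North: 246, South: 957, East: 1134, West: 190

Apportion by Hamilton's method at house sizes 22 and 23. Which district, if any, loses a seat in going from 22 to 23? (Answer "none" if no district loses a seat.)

none

At 22 seats: North 2, South 8, East 10, West 2.
At 23 seats: North 2, South 9, East 10, West 2.
No district's allocation decreased.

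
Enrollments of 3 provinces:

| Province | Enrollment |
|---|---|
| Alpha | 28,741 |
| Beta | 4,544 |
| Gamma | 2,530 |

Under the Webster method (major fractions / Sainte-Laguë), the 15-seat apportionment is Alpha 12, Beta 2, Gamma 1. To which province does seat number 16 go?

Alpha

Priority for the next seat is population ÷ (current seats + 0.5).
Priorities: Alpha 2299.280, Beta 1817.600, Gamma 1686.667.
Highest priority: Alpha.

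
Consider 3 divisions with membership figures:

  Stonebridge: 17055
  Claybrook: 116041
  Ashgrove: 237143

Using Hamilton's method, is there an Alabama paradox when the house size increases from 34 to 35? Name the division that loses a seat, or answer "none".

none

At 34 seats: Stonebridge 1, Claybrook 11, Ashgrove 22.
At 35 seats: Stonebridge 2, Claybrook 11, Ashgrove 22.
No division's allocation decreased.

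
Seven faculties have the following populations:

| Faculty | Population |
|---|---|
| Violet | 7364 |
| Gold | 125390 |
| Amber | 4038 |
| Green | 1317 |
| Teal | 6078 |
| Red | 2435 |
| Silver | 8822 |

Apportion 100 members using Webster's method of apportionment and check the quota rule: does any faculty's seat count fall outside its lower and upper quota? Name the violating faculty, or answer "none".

Standard quotas: Violet 4.737, Gold 80.666, Amber 2.598, Green 0.847, Teal 3.910, Red 1.566, Silver 5.675.
Webster allocation: Violet 5, Gold 79, Amber 3, Green 1, Teal 4, Red 2, Silver 6.
Gold has quota 80.666 (lower 80, upper 81) but receives 79 — outside the quota interval.

Gold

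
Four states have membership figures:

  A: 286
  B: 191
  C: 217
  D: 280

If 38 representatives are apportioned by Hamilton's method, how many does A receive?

11

Total 974; standard divisor 974/38 ≈ 25.632.
Standard quotas: A 11.158, B 7.452, C 8.466, D 10.924.
Lower quotas: A 11, B 7, C 8, D 10 (sum 36, leaving 2 seats).
Remainders in descending order: D 0.924, C 0.466, B 0.452, A 0.158.
The surplus seats go to D, C.
A receives 11.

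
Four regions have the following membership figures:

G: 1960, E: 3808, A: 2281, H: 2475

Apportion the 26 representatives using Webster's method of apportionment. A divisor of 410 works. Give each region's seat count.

With modified divisor 410: modified quotas G 4.780, E 9.288, A 5.563, H 6.037.
Rounding to the nearest integer: G 5, E 9, A 6, H 6 (total 26).

G=5, E=9, A=6, H=6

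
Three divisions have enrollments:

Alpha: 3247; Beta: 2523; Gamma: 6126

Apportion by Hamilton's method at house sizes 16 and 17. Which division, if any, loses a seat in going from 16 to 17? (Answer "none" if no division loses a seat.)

Beta

At 16 seats: Alpha 4, Beta 4, Gamma 8.
At 17 seats: Alpha 5, Beta 3, Gamma 9.
Beta drops from 4 to 3.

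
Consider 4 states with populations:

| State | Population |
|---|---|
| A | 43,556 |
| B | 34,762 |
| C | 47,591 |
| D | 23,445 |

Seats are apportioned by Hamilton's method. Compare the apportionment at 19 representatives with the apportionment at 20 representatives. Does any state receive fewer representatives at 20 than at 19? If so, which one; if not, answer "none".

none

At 19 seats: A 6, B 4, C 6, D 3.
At 20 seats: A 6, B 5, C 6, D 3.
No state's allocation decreased.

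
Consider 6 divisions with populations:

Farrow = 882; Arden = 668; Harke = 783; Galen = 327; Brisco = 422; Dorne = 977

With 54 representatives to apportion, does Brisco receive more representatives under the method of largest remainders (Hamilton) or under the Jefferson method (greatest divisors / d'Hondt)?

Hamilton: Farrow 12, Arden 9, Harke 10, Galen 4, Brisco 6, Dorne 13.
Jefferson: Farrow 12, Arden 9, Harke 11, Galen 4, Brisco 5, Dorne 13.
Brisco gets 6 under Hamilton and 5 under Jefferson.

Hamilton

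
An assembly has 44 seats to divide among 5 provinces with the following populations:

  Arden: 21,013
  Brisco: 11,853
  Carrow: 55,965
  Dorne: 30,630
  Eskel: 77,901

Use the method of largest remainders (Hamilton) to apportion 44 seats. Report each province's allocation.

Arden: 5; Brisco: 3; Carrow: 12; Dorne: 7; Eskel: 17

Total 197362; standard divisor 197362/44 ≈ 4485.5.
Standard quotas: Arden 4.6847, Brisco 2.6425, Carrow 12.4769, Dorne 6.8287, Eskel 17.3673.
Lower quotas: Arden 4, Brisco 2, Carrow 12, Dorne 6, Eskel 17 (sum 41, leaving 3 seats).
Remainders in descending order: Dorne 0.8287, Arden 0.6847, Brisco 0.6425, Carrow 0.4769, Eskel 0.3673.
Largest remainders: Dorne, Arden, Brisco receive the extra seats.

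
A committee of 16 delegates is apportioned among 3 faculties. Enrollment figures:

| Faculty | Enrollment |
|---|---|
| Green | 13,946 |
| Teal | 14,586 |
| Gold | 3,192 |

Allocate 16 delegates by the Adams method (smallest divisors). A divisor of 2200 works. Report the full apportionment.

With modified divisor 2200: modified quotas Green 6.339, Teal 6.630, Gold 1.451.
Rounding up: Green 7, Teal 7, Gold 2 (total 16).

Green=7; Teal=7; Gold=2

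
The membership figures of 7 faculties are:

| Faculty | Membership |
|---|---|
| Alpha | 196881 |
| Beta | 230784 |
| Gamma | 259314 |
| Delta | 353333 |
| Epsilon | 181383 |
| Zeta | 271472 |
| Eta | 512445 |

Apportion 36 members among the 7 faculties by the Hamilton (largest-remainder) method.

The standard divisor is 2005612/36 ≈ 55711.444.
Standard quotas: Alpha 3.5339, Beta 4.1425, Gamma 4.6546, Delta 6.3422, Epsilon 3.2558, Zeta 4.8728, Eta 9.1982.
Lower quotas: Alpha 3, Beta 4, Gamma 4, Delta 6, Epsilon 3, Zeta 4, Eta 9 (sum 33, leaving 3 seats).
Remainders in descending order: Zeta 0.8728, Gamma 0.6546, Alpha 0.5339, Delta 0.3422, Epsilon 0.2558, Eta 0.1982, Beta 0.1425.
Largest remainders: Zeta, Gamma, Alpha receive the extra seats.

Alpha 4, Beta 4, Gamma 5, Delta 6, Epsilon 3, Zeta 5, Eta 9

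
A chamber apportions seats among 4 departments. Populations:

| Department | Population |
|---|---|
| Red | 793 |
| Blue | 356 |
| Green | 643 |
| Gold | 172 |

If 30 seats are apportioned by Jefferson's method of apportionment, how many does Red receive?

13

Standard divisor 1964/30 ≈ 65.467; standard quotas: Red 12.113, Blue 5.438, Green 9.822, Gold 2.627.
Rounding down gives 12, 5, 9, 2 = 28 seats, so the divisor must be adjusted.
With modified divisor 60: modified quotas Red 13.217, Blue 5.933, Green 10.717, Gold 2.867.
Rounding down: Red 13, Blue 5, Green 10, Gold 2 (total 30).
Red receives 13.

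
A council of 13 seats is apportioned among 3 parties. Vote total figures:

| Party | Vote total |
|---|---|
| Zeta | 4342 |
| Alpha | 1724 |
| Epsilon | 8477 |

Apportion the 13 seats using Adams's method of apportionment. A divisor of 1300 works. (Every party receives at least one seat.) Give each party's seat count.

With modified divisor 1300: modified quotas Zeta 3.340, Alpha 1.326, Epsilon 6.521.
Rounding up: Zeta 4, Alpha 2, Epsilon 7 (total 13).

Zeta: 4, Alpha: 2, Epsilon: 7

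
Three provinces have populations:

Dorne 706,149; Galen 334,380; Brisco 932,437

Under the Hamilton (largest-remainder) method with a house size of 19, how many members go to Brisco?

9

Total 1972966; standard divisor 1972966/19 ≈ 103840.316.
Standard quotas: Dorne 6.8003, Galen 3.2201, Brisco 8.9795.
Lower quotas: Dorne 6, Galen 3, Brisco 8 (sum 17, leaving 2 seats).
Remainders in descending order: Brisco 0.9795, Dorne 0.8003, Galen 0.2201.
Largest remainders: Brisco, Dorne receive the extra seats.
Brisco receives 9.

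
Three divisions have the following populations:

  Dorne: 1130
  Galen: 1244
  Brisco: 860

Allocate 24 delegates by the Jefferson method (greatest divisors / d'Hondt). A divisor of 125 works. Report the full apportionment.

With modified divisor 125: modified quotas Dorne 9.040, Galen 9.952, Brisco 6.880.
Rounding down: Dorne 9, Galen 9, Brisco 6 (total 24).

Dorne 9, Galen 9, Brisco 6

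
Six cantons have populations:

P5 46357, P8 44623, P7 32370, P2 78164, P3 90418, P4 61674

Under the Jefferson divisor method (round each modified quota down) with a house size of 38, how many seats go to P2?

Standard divisor 353606/38 ≈ 9305.421; standard quotas: P5 4.982, P8 4.795, P7 3.479, P2 8.400, P3 9.717, P4 6.628.
Rounding down gives 4, 4, 3, 8, 9, 6 = 34 seats, so the divisor must be adjusted.
With modified divisor 8750: modified quotas P5 5.298, P8 5.100, P7 3.699, P2 8.933, P3 10.333, P4 7.048.
Rounding down: P5 5, P8 5, P7 3, P2 8, P3 10, P4 7 (total 38).
P2 receives 8.

8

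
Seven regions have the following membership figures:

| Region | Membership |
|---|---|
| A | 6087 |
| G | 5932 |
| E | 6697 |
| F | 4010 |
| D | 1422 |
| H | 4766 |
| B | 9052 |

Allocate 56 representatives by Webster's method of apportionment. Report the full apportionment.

Standard divisor 37966/56 ≈ 677.964; standard quotas: A 8.978, G 8.750, E 9.878, F 5.915, D 2.097, H 7.030, B 13.352.
Rounding to the nearest integer gives A 9, G 9, E 10, F 6, D 2, H 7, B 13 — total 56, matching the house size, so no adjustment is needed.

A=9, G=9, E=10, F=6, D=2, H=7, B=13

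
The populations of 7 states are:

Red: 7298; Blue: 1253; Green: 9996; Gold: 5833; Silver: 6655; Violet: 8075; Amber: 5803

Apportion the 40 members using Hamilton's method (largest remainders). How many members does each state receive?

Red: 7, Blue: 1, Green: 9, Gold: 5, Silver: 6, Violet: 7, Amber: 5

Total 44913; standard divisor 44913/40 ≈ 1122.825.
Standard quotas: Red 6.4997, Blue 1.1159, Green 8.9025, Gold 5.1949, Silver 5.9270, Violet 7.1917, Amber 5.1682.
Lower quotas: Red 6, Blue 1, Green 8, Gold 5, Silver 5, Violet 7, Amber 5 (sum 37, leaving 3 seats).
Remainders in descending order: Silver 0.9270, Green 0.9025, Red 0.4997, Gold 0.1949, Violet 0.1917, Amber 0.1682, Blue 0.1159.
The surplus seats go to Silver, Green, Red.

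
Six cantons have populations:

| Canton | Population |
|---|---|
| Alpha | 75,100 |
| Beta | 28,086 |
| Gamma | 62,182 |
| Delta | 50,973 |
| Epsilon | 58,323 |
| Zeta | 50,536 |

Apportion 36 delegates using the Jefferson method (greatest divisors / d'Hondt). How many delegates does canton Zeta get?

Standard divisor 325200/36 ≈ 9033.333; standard quotas: Alpha 8.314, Beta 3.109, Gamma 6.884, Delta 5.643, Epsilon 6.456, Zeta 5.594.
Rounding down gives 8, 3, 6, 5, 6, 5 = 33 seats, so the divisor must be adjusted.
With modified divisor 8380: modified quotas Alpha 8.962, Beta 3.352, Gamma 7.420, Delta 6.083, Epsilon 6.960, Zeta 6.031.
Rounding down: Alpha 8, Beta 3, Gamma 7, Delta 6, Epsilon 6, Zeta 6 (total 36).
Zeta receives 6.

6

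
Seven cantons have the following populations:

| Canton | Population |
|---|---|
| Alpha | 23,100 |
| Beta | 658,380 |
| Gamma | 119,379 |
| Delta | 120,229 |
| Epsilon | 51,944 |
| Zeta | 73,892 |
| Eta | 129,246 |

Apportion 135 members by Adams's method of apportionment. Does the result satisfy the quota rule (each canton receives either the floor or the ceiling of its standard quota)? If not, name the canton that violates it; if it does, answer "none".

Beta

Standard quotas: Alpha 2.651, Beta 75.568, Gamma 13.702, Delta 13.800, Epsilon 5.962, Zeta 8.481, Eta 14.835.
Adams allocation: Alpha 3, Beta 74, Gamma 14, Delta 14, Epsilon 6, Zeta 9, Eta 15.
Beta has quota 75.568 (lower 75, upper 76) but receives 74 — outside the quota interval.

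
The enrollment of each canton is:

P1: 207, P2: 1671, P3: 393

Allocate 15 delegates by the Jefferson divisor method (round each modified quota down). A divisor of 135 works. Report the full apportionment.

P1: 1, P2: 12, P3: 2

With modified divisor 135: modified quotas P1 1.533, P2 12.378, P3 2.911.
Rounding down: P1 1, P2 12, P3 2 (total 15).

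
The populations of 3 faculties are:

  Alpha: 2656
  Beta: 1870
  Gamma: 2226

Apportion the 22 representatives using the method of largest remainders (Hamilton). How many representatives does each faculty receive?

Standard divisor: 6752 ÷ 22 ≈ 306.909.
Standard quotas: Alpha 8.654, Beta 6.093, Gamma 7.253.
Lower quotas: Alpha 8, Beta 6, Gamma 7 (sum 21, leaving 1 seat).
Remainders in descending order: Alpha 0.654, Gamma 0.253, Beta 0.093.
Largest remainder: Alpha receives the extra seat.

Alpha 9, Beta 6, Gamma 7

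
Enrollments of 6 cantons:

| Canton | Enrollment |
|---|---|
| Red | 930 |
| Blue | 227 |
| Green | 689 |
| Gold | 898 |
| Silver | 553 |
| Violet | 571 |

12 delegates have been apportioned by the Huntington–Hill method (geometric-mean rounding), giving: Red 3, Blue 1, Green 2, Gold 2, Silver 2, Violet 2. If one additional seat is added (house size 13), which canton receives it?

Gold

Priority for the next seat is population ÷ (√(s·(s+1))).
Priorities: Red 268.468, Blue 160.513, Green 281.283, Gold 366.607, Silver 225.761, Violet 233.110.
Highest priority: Gold.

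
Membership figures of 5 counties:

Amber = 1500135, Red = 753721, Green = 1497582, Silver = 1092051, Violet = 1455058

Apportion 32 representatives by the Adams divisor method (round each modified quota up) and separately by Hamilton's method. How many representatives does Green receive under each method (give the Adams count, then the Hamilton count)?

Adams: Amber 8, Red 4, Green 7, Silver 6, Violet 7.
Hamilton: Amber 8, Red 4, Green 8, Silver 5, Violet 7.
Green gets 7 under Adams and 8 under Hamilton.

7 and 8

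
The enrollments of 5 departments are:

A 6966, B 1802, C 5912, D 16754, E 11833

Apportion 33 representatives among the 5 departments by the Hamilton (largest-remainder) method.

A=5; B=1; C=5; D=13; E=9

Total 43267; standard divisor 43267/33 ≈ 1311.121.
Standard quotas: A 5.3130, B 1.3744, C 4.5091, D 12.7784, E 9.0251.
Lower quotas: A 5, B 1, C 4, D 12, E 9 (sum 31, leaving 2 seats).
Remainders in descending order: D 0.7784, C 0.5091, B 0.3744, A 0.3130, E 0.0251.
Largest remainders: D, C receive the extra seats.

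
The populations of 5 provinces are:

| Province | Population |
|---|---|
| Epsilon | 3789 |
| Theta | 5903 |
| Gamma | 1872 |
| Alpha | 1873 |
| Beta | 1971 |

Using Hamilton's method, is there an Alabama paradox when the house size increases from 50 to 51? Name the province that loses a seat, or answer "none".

At 50 seats: Epsilon 12, Theta 19, Gamma 6, Alpha 6, Beta 7.
At 51 seats: Epsilon 13, Theta 20, Gamma 6, Alpha 6, Beta 6.
Beta drops from 7 to 6.

Beta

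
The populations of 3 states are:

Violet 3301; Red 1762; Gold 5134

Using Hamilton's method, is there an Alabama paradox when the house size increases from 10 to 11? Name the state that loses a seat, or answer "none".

At 10 seats: Violet 3, Red 2, Gold 5.
At 11 seats: Violet 4, Red 2, Gold 5.
No state's allocation decreased.

none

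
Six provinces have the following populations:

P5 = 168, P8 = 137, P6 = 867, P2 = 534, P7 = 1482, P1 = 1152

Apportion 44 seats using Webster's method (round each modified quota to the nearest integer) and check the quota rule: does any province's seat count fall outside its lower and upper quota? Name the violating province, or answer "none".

Standard quotas: P5 1.703, P8 1.389, P6 8.790, P2 5.414, P7 15.025, P1 11.679.
Webster allocation: P5 2, P8 1, P6 9, P2 5, P7 15, P1 12.
Every allocation lies between the lower and upper quota.

none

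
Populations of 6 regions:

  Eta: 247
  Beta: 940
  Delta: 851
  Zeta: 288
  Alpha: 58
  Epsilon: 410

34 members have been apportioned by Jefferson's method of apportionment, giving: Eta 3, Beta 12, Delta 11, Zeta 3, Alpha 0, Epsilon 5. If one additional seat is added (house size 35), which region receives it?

Priority for the next seat is population ÷ (current seats + 1).
Priorities: Eta 61.750, Beta 72.308, Delta 70.917, Zeta 72.000, Alpha 58.000, Epsilon 68.333.
Highest priority: Beta.

Beta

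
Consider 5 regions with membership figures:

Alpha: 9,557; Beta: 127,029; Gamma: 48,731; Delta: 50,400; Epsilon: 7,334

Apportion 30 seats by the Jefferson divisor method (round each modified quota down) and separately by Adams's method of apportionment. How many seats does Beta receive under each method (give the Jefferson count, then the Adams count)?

Jefferson: Alpha 1, Beta 17, Gamma 6, Delta 6, Epsilon 0.
Adams: Alpha 2, Beta 15, Gamma 6, Delta 6, Epsilon 1.
Beta gets 17 under Jefferson and 15 under Adams.

17 and 15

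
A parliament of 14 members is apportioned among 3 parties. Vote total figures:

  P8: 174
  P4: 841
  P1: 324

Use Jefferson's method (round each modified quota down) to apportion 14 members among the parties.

Standard divisor 1339/14 ≈ 95.643; standard quotas: P8 1.819, P4 8.793, P1 3.388.
Rounding down gives 1, 8, 3 = 12 seats, so the divisor must be adjusted.
With modified divisor 86: modified quotas P8 2.023, P4 9.779, P1 3.767.
Rounding down: P8 2, P4 9, P1 3 (total 14).

P8: 2; P4: 9; P1: 3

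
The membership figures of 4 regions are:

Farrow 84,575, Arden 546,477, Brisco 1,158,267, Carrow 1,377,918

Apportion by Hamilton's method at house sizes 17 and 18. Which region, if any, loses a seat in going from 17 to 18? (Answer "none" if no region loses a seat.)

Farrow

At 17 seats: Farrow 1, Arden 3, Brisco 6, Carrow 7.
At 18 seats: Farrow 0, Arden 3, Brisco 7, Carrow 8.
Farrow drops from 1 to 0.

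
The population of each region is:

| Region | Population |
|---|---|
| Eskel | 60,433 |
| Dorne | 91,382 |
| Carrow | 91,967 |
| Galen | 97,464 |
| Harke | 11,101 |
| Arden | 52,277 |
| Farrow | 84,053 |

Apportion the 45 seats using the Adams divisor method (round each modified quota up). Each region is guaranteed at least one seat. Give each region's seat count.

Standard divisor 488677/45 ≈ 10859.489; standard quotas: Eskel 5.565, Dorne 8.415, Carrow 8.469, Galen 8.975, Harke 1.022, Arden 4.814, Farrow 7.740.
Rounding up gives 6, 9, 9, 9, 2, 5, 8 = 48 seats, so the divisor must be adjusted.
With modified divisor 11800: modified quotas Eskel 5.121, Dorne 7.744, Carrow 7.794, Galen 8.260, Harke 0.941, Arden 4.430, Farrow 7.123.
Rounding up: Eskel 6, Dorne 8, Carrow 8, Galen 9, Harke 1, Arden 5, Farrow 8 (total 45).

Eskel 6; Dorne 8; Carrow 8; Galen 9; Harke 1; Arden 5; Farrow 8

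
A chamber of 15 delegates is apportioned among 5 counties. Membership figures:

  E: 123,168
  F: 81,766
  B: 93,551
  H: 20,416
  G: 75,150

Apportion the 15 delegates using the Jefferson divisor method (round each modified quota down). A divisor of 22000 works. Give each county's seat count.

With modified divisor 22000: modified quotas E 5.599, F 3.717, B 4.252, H 0.928, G 3.416.
Rounding down: E 5, F 3, B 4, H 0, G 3 (total 15).

E: 5, F: 3, B: 4, H: 0, G: 3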